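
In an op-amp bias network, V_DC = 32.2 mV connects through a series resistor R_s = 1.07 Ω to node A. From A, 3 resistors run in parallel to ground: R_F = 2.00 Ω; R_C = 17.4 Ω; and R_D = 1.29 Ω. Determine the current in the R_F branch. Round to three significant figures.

I ≈ 6.64 mA

Combine the parallel branches: R_p = (1/2.00 + 1/17.4 + 1/1.29)⁻¹ = 0.7504 Ω.
V_A = 32.2 × 0.7504/1.820 = 13.27 mV.
I(R_F) = V_A / R_F = 13.27/2.00 = 6.637 mA.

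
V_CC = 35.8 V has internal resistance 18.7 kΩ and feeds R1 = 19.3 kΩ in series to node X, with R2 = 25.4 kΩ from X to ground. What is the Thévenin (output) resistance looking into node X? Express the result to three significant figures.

R_th ≈ 15.2 kΩ

R1' = 18.7 + 19.3 = 38.00 kΩ (source resistance + R1).
Zeroing V_CC shorts the top of R1' to ground, so R_th = R1' ‖ R2 = 15.22 kΩ.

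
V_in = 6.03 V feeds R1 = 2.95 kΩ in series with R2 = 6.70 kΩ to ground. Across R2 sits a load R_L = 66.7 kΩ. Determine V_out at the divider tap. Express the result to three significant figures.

V_out ≈ 4.06 V

The load sits in parallel with R2, giving an effective lower resistance R2' = R2·R_L/(R2+R_L) = 6.088 kΩ.
Then V_out = V_in · R2'/(R1 + R2') = 6.03 × 6.088/9.038 = 4.062 V.
(Unloaded it would be 4.19 V; the load pulls it down.)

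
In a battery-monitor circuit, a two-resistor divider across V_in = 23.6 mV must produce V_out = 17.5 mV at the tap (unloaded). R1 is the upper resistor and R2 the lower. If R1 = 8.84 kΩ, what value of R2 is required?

R2 ≈ 25.4 kΩ

Required fraction k = V_out/V_in = 0.7415.
So R2 = R1 · V_out/(V_in − V_out) = 8.84 × 17.5/(23.6 − 17.5) = 8.84 × 2.869 = 25.36 kΩ.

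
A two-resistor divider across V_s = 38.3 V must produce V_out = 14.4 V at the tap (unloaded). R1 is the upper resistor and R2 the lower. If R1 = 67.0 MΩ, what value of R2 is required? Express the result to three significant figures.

R2 ≈ 40.4 MΩ

The divider ratio is R2/(R1+R2) = 14.4/38.3 = 0.3760.
Rearranging, R2 = R1·k/(1−k) = 67.0 × 0.6025 = 40.37 MΩ.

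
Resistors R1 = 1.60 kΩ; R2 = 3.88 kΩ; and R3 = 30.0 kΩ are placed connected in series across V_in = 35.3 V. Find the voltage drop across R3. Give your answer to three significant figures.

ΣR = 1.60 + 3.88 + 30.0 = 35.48 kΩ.
By the voltage-divider rule, V = 35.3 × 30.00/35.48 = 29.85 V.

V ≈ 29.8 V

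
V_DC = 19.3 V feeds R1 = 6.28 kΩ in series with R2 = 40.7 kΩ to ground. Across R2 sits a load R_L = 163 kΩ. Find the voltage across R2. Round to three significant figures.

R2 ‖ R_L = (40.7 × 163)/(40.7 + 163) = 32.57 kΩ.
Now apply the divider: V_out = 19.3 × 0.8383 = 16.18 V.
(Unloaded it would be 16.7 V; the load pulls it down.)

V_out ≈ 16.2 V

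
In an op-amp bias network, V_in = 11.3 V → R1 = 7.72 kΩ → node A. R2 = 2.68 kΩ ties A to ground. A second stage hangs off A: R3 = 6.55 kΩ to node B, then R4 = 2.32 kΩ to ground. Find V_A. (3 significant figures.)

Looking into the second stage from A: R3 + R4 = 8.870 kΩ appears in parallel with R2.
Effective lower resistance at A: R2 ‖ 8.870 = 2.058 kΩ.
So V_A = 11.3 × 0.2105 = 2.378 V.

V_A ≈ 2.38 V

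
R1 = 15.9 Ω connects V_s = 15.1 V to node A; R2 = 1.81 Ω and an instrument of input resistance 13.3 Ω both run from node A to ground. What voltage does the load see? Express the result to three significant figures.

R2 ‖ R_L = (1.81 × 13.3)/(1.81 + 13.3) = 1.593 Ω.
Then V_out = V_s · R2'/(R1 + R2') = 15.1 × 1.593/17.49 = 1.375 V.
(Unloaded it would be 1.54 V; the load pulls it down.)

V_out ≈ 1.38 V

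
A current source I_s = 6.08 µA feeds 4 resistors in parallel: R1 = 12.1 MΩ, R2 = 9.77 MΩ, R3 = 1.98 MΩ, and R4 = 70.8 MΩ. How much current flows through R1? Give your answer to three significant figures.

I ≈ 0.714 µA

Conductances: ΣG = 1/12.1 + 1/9.77 + 1/1.98 + 1/70.8 = 0.7042 (1/MΩ).
R1 takes the fraction G_k/ΣG = 0.08264/0.7042 = 0.1174, so I = 6.08 × 0.1174 = 0.7136 µA.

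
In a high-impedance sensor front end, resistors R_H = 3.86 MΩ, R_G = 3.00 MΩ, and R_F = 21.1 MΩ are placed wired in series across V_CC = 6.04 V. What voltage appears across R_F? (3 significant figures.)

V ≈ 4.56 V

ΣR = 3.86 + 3.00 + 21.1 = 27.96 MΩ.
V = V_CC · R/ΣR = 6.04 × 0.7546 = 4.558 V.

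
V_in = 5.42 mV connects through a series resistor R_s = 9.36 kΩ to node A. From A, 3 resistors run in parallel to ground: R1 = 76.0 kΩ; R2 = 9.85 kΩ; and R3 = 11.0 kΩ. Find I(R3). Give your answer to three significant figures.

I ≈ 0.168 µA

Combine the parallel branches: R_p = (1/76.0 + 1/9.85 + 1/11.0)⁻¹ = 4.864 kΩ.
Node voltage V_A = V_in · R_p/(R_s + R_p) = 5.42 × 0.3420 = 1.853 mV.
Branch current I = V_A/R3 = 1.853/11.0 = 0.1685 µA.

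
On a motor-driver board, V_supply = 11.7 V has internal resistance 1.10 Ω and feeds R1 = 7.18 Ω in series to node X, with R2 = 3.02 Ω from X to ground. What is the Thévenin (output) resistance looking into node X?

R_th ≈ 2.21 Ω

R1' = 1.10 + 7.18 = 8.280 Ω (source resistance + R1).
With V_supply suppressed (replaced by a short), R_th = R1' ‖ R2 = (8.280 × 3.02)/(8.280 + 3.02) = 2.213 Ω.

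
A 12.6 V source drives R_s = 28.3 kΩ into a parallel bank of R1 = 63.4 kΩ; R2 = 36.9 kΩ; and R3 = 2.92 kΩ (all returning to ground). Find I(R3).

I ≈ 0.362 mA

Parallel bank: R_p = 1/(1/63.4 + 1/36.9 + 1/2.92) = 2.595 kΩ.
Node voltage V_A = V_CC · R_p/(R_s + R_p) = 12.6 × 0.08400 = 1.058 V.
Branch current I = V_A/R3 = 1.058/2.92 = 0.3625 mA.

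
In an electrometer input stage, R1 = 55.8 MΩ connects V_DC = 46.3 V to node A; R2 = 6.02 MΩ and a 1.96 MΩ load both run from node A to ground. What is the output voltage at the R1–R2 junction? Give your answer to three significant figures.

First combine the lower leg with the load: R2 ‖ R_L = 1.479 MΩ.
Now apply the divider: V_out = 46.3 × 0.02581 = 1.195 V.

V_out ≈ 1.20 V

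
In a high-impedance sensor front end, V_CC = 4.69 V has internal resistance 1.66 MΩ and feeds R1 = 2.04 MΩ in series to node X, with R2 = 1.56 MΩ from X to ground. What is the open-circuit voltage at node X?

V_th ≈ 1.39 V

R1' = 1.66 + 2.04 = 3.700 MΩ (source resistance + R1).
Open-circuit (no load on X): V_th = V_CC · R2/(R1' + R2) = 4.69 × 1.56/(3.700 + 1.56) = 1.391 V.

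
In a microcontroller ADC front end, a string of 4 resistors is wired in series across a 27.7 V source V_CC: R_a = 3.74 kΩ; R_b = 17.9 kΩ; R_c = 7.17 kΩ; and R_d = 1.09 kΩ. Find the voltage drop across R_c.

V ≈ 6.64 V

ΣR = 3.74 + 17.9 + 7.17 + 1.09 = 29.90 kΩ.
V = V_CC · R/ΣR = 27.7 × 0.2398 = 6.642 V.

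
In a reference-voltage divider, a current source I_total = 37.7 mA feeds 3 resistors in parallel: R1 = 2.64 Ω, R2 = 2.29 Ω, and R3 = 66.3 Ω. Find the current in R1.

ΣG = 1/2.64 + 1/2.29 + 1/66.3 = 0.8306.
R1 takes the fraction G_k/ΣG = 0.3788/0.8306 = 0.4561, so I = 37.7 × 0.4561 = 17.19 mA.

I ≈ 17.2 mA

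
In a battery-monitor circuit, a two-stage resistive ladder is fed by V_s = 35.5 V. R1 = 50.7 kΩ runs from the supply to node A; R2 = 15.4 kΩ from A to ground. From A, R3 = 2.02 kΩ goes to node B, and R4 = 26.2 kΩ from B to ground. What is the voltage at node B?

V_B ≈ 5.41 V

Looking into the second stage from A: R3 + R4 = 28.22 kΩ appears in parallel with R2.
R2 ‖ (R3+R4) = 9.963 kΩ.
First divider: V_A = V_s · 9.963/(50.7 + 9.963) = 5.830 V.
Stage 2 is unloaded, so V_B = V_A · R4/(R3+R4) = 5.830 × 26.2/28.22 = 5.413 V.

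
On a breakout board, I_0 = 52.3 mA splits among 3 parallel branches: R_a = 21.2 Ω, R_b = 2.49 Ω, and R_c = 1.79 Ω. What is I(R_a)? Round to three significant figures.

Conductances: ΣG = 1/21.2 + 1/2.49 + 1/1.79 = 1.007 (1/Ω).
R_a takes the fraction G_k/ΣG = 0.04717/1.007 = 0.04682, so I = 52.3 × 0.04682 = 2.449 mA.

I ≈ 2.45 mA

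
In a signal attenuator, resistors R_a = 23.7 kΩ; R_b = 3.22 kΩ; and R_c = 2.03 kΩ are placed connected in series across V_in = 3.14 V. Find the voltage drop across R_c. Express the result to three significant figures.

Total series resistance ΣR = 23.7 + 3.22 + 2.03 = 28.95 kΩ.
By the voltage-divider rule, V = 3.14 × 2.030/28.95 = 0.2202 V.

V ≈ 0.220 V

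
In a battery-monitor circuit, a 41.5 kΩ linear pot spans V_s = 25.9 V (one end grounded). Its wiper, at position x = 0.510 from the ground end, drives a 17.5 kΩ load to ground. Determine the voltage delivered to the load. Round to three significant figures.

V_out ≈ 8.29 V

Split the track: R_lower = x·R_p = 21.16 kΩ, R_upper = (1−x)·R_p = 20.34 kΩ.
Lower segment in parallel with the load: 21.16 ‖ 17.5 = 9.579 kΩ.
Then V_out = V_s · 9.579/(20.34 + 9.579) = 8.294 V.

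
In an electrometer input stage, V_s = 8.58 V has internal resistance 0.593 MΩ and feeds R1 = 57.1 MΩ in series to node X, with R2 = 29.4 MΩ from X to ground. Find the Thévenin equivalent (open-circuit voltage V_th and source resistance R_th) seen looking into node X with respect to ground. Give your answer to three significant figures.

V_th ≈ 2.90 V, R_th ≈ 19.5 MΩ

R1' = 0.593 + 57.1 = 57.69 MΩ (source resistance + R1).
V_th is the unloaded tap voltage: V_s · R2/(R1'+R2) = 8.58 × 0.3376 = 2.896 V.
Zeroing V_s shorts the top of R1' to ground, so R_th = R1' ‖ R2 = 19.48 MΩ.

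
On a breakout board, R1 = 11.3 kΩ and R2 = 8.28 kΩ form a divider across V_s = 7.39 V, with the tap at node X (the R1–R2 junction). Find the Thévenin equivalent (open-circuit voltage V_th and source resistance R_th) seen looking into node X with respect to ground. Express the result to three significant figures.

Open-circuit (no load on X): V_th = V_s · R2/(R1 + R2) = 7.39 × 8.28/(11.30 + 8.28) = 3.125 V.
With V_s suppressed (replaced by a short), R_th = R1 ‖ R2 = (11.30 × 8.28)/(11.30 + 8.28) = 4.779 kΩ.

V_th ≈ 3.13 V, R_th ≈ 4.78 kΩ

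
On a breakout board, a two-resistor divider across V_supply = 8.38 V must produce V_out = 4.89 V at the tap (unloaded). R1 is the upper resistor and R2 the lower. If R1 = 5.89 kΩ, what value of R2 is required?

The divider ratio is R2/(R1+R2) = 4.89/8.38 = 0.5835.
So R2 = R1 · V_out/(V_supply − V_out) = 5.89 × 4.89/(8.38 − 4.89) = 5.89 × 1.401 = 8.253 kΩ.

R2 ≈ 8.25 kΩ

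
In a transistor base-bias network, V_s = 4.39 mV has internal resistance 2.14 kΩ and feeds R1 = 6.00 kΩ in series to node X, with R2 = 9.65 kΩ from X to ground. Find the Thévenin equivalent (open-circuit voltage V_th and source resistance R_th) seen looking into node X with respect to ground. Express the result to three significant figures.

V_th ≈ 2.38 mV, R_th ≈ 4.42 kΩ

R1' = 2.14 + 6.00 = 8.140 kΩ (source resistance + R1).
V_th is the unloaded tap voltage: V_s · R2/(R1'+R2) = 4.39 × 0.5424 = 2.381 mV.
Looking into X with the source shorted: R_th = R1'·R2/(R1'+R2) = 8.140 × 9.65/17.79 = 4.415 kΩ.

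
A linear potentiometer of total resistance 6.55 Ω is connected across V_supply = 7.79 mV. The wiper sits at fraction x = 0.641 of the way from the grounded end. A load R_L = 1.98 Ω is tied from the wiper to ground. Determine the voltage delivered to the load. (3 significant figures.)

V_out ≈ 2.84 mV

Lower segment x·R_p = 4.199 Ω; upper segment (1−x)·R_p = 2.351 Ω.
(x·R_p) ‖ R_L = 1.345 Ω.
Loaded-divider output: V_out = 7.79 × 0.3639 = 2.835 mV.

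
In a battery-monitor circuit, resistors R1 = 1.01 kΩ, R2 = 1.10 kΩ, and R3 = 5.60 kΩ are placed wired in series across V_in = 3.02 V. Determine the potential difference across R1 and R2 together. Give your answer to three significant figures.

ΣR = 1.01 + 1.10 + 5.60 = 7.710 kΩ.
R_{R1..R2} = 1.01 + 1.10 = 2.110 kΩ.
By the voltage-divider rule, V = 3.02 × 2.110/7.710 = 0.8265 V.

V ≈ 0.826 V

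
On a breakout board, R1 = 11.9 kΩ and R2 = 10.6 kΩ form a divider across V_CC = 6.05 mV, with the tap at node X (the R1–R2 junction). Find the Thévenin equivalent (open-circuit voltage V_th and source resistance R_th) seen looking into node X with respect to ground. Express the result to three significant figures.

With X open, the divider is unloaded: V_th = 6.05 × 10.6/22.50 = 2.850 mV.
With V_CC suppressed (replaced by a short), R_th = R1 ‖ R2 = (11.90 × 10.6)/(11.90 + 10.6) = 5.606 kΩ.

V_th ≈ 2.85 mV, R_th ≈ 5.61 kΩ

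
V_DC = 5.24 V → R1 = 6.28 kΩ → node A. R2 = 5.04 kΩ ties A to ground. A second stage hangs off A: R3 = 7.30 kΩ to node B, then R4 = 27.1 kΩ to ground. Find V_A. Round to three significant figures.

V_A ≈ 2.16 V

Looking into the second stage from A: R3 + R4 = 34.40 kΩ appears in parallel with R2.
Effective lower resistance at A: R2 ‖ 34.40 = 4.396 kΩ.
V_A = 5.24 × 4.396/(6.28 + 4.396) = 2.158 V.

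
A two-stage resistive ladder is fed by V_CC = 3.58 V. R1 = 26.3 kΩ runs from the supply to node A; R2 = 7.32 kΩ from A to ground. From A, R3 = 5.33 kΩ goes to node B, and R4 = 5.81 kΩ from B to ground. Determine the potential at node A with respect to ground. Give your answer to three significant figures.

V_A ≈ 0.515 V

Node A sees R2 in parallel with the series input of stage 2, R3 + R4 = 11.14 kΩ.
Effective lower resistance at A: R2 ‖ 11.14 = 4.417 kΩ.
So V_A = 3.58 × 0.1438 = 0.5148 V.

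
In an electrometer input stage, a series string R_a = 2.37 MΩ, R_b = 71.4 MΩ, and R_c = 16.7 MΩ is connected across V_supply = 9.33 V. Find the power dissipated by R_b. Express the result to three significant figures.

ΣR = 90.47 MΩ → I = 9.33/90.47 = 0.1031 µA.
P = I²R = 0.01064 × 71.4 = 0.7594 µW.

P ≈ 0.759 µW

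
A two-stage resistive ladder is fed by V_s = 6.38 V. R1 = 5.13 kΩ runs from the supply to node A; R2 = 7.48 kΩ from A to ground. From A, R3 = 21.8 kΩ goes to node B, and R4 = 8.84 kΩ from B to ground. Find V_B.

The second stage (R3 + R4 = 30.64 kΩ) loads node A in parallel with R2.
Effective lower resistance at A: R2 ‖ 30.64 = 6.012 kΩ.
So V_A = 6.38 × 0.5396 = 3.443 V.
V_B = V_A × 0.2885 = 0.9932 V.

V_B ≈ 0.993 V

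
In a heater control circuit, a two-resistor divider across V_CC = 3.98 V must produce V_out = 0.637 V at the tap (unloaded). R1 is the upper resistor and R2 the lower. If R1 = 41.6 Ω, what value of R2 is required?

V_out/V_CC = R2/(R1+R2) = 0.1601.
So R2 = R1 · V_out/(V_CC − V_out) = 41.6 × 0.637/(3.98 − 0.637) = 41.6 × 0.1905 = 7.927 Ω.

R2 ≈ 7.93 Ω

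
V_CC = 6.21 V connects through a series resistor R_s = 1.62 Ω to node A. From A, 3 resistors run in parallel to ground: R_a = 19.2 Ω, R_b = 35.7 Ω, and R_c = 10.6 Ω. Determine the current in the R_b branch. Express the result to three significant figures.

I ≈ 0.136 A

Parallel bank: R_p = 1/(1/19.2 + 1/35.7 + 1/10.6) = 5.733 Ω.
Node voltage V_A = V_CC · R_p/(R_s + R_p) = 6.21 × 0.7797 = 4.842 V.
Branch current I = V_A/R_b = 4.842/35.7 = 0.1356 A.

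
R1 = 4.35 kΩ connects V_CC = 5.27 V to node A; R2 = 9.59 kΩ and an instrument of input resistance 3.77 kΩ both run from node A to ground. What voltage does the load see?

V_out ≈ 2.02 V

The load sits in parallel with R2, giving an effective lower resistance R2' = R2·R_L/(R2+R_L) = 2.706 kΩ.
Voltage divider with the loaded lower leg: V_out = 5.27 × 2.706/(4.35 + 2.706) = 5.27 × 0.3835 = 2.021 V.
(Unloaded it would be 3.63 V; the load pulls it down.)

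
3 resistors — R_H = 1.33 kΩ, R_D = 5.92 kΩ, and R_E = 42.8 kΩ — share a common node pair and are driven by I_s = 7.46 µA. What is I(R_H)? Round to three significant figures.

Conductances: ΣG = 1/1.33 + 1/5.92 + 1/42.8 = 0.9442 (1/kΩ).
R_H takes the fraction G_k/ΣG = 0.7519/0.9442 = 0.7963, so I = 7.46 × 0.7963 = 5.941 µA.

I ≈ 5.94 µA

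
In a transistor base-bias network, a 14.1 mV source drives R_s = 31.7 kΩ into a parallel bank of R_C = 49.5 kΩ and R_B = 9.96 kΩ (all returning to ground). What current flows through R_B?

Parallel bank: R_p = 1/(1/49.5 + 1/9.96) = 8.292 kΩ.
V_A = 14.1 × 8.292/39.99 = 2.923 mV.
Branch current I = V_A/R_B = 2.923/9.96 = 0.2935 µA.
(Check via current divider: I_total = 0.3526 µA; share G_k/ΣG = 0.8325 → same result.)

I ≈ 0.294 µA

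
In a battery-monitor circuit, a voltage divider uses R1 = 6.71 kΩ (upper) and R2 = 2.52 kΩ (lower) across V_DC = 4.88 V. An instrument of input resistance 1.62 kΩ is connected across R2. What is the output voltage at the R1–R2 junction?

First combine the lower leg with the load: R2 ‖ R_L = 0.9861 kΩ.
Voltage divider with the loaded lower leg: V_out = 4.88 × 0.9861/(6.71 + 0.9861) = 4.88 × 0.1281 = 0.6253 V.

V_out ≈ 0.625 V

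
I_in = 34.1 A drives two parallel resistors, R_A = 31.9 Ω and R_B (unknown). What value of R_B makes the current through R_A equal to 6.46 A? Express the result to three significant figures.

R_B ≈ 7.46 Ω

The fraction through R_A equals R_B/(R_A+R_B).
6.46/34.1 = R_B/(R_A + R_B) → R_B = R_A · (0.1894)/(1 − 0.1894) = 31.9 × 0.2337 = 7.456 Ω.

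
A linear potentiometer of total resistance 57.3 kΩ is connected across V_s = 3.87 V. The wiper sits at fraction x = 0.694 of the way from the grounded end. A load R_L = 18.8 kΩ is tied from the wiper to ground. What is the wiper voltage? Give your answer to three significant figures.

The pot divides into 17.53 kΩ above the wiper and 39.77 kΩ below.
Lower segment in parallel with the load: 39.77 ‖ 18.8 = 12.77 kΩ.
V_out = 3.87 × 12.77/(17.53 + 12.77) = 1.630 V.
(Unloaded: V_out = x·V_s = 2.69 V.)

V_out ≈ 1.63 V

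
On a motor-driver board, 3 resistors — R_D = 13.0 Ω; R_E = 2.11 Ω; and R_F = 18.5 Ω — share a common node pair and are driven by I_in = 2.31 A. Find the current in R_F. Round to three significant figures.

Total conductance ΣG = 1/13.0 + 1/2.11 + 1/18.5 = 0.6049 (units of 1/Ω).
By the current-divider rule, I = I_in · G_k/ΣG = 2.31 × 0.08936 = 0.2064 A.

I ≈ 0.206 A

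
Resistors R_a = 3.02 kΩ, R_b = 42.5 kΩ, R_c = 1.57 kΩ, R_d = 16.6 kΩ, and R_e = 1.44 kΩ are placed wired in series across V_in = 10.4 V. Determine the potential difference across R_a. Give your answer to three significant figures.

Series total: ΣR = 3.02 + 42.5 + 1.57 + 16.6 + 1.44 = 65.13 kΩ.
V = V_in · R/ΣR = 10.4 × 0.04637 = 0.4822 V.

V ≈ 0.482 V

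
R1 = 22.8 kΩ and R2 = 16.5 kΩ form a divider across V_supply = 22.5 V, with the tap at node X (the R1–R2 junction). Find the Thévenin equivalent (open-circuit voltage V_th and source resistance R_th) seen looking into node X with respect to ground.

V_th is the unloaded tap voltage: V_supply · R2/(R1+R2) = 22.5 × 0.4198 = 9.447 V.
Zeroing V_supply shorts the top of R1 to ground, so R_th = R1 ‖ R2 = 9.573 kΩ.

V_th ≈ 9.45 V, R_th ≈ 9.57 kΩ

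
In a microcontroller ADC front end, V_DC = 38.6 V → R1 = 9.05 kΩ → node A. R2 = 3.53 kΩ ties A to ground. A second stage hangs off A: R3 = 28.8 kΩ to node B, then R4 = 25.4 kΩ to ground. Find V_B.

V_B ≈ 4.85 V

Node A sees R2 in parallel with the series input of stage 2, R3 + R4 = 54.20 kΩ.
Effective lower resistance at A: R2 ‖ 54.20 = 3.314 kΩ.
V_A = 38.6 × 3.314/(9.05 + 3.314) = 10.35 V.
V_B = V_A × 0.4686 = 4.849 V.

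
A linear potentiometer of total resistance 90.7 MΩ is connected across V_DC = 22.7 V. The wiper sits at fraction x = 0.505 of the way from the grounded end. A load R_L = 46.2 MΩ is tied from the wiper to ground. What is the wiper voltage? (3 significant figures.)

V_out ≈ 7.69 V

Split the track: R_lower = x·R_p = 45.80 MΩ, R_upper = (1−x)·R_p = 44.90 MΩ.
Lower segment in parallel with the load: 45.80 ‖ 46.2 = 23.00 MΩ.
Then V_out = V_DC · 23.00/(44.90 + 23.00) = 7.690 V.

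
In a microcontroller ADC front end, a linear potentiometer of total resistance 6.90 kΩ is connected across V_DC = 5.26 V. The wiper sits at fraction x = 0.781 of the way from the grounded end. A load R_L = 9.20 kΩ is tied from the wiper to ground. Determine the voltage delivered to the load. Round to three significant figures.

The pot divides into 1.511 kΩ above the wiper and 5.389 kΩ below.
(x·R_p) ‖ R_L = 3.398 kΩ.
Loaded-divider output: V_out = 5.26 × 0.6922 = 3.641 V.
(Unloaded: V_out = x·V_DC = 4.11 V.)

V_out ≈ 3.64 V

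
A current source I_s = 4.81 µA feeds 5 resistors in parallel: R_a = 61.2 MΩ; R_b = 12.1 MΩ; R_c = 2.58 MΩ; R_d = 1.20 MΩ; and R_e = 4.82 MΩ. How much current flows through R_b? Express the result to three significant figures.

Conductances: ΣG = 1/61.2 + 1/12.1 + 1/2.58 + 1/1.20 + 1/4.82 = 1.527 (1/MΩ).
By the current-divider rule, I = I_s · G_k/ΣG = 4.81 × 0.05411 = 0.2603 µA.

I ≈ 0.260 µA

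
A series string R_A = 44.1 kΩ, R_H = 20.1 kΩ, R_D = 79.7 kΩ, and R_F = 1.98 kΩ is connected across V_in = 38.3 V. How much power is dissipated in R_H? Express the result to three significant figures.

The common current is I = 38.3/145.9 = 0.2625 mA.
V(R_H) = I·R = 5.277 V; P = V·I = 5.277 × 0.2625 = 1.385 mW.

P ≈ 1.39 mW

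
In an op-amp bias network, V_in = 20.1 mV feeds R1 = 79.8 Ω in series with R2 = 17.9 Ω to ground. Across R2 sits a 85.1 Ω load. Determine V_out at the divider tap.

First combine the lower leg with the load: R2 ‖ R_L = 14.79 Ω.
Now apply the divider: V_out = 20.1 × 0.1564 = 3.143 mV.

V_out ≈ 3.14 mV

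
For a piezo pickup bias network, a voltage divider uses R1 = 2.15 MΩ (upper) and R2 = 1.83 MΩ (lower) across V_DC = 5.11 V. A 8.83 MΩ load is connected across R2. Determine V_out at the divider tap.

V_out ≈ 2.11 V

The load sits in parallel with R2, giving an effective lower resistance R2' = R2·R_L/(R2+R_L) = 1.516 MΩ.
Now apply the divider: V_out = 5.11 × 0.4135 = 2.113 V.
(Unloaded it would be 2.35 V; the load pulls it down.)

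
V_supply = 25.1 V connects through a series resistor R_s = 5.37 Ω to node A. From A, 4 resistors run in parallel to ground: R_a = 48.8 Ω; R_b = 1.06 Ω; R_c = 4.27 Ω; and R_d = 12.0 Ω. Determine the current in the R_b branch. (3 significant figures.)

I ≈ 3.00 A

Equivalent of the parallel group: R_p = 0.7804 Ω.
V_A = 25.1 × 0.7804/6.150 = 3.185 V.
Branch current I = V_A/R_b = 3.185/1.06 = 3.005 A.
(Equivalently: I_total = 4.081 A, then current-divider fraction G_k/ΣG = 0.7362.)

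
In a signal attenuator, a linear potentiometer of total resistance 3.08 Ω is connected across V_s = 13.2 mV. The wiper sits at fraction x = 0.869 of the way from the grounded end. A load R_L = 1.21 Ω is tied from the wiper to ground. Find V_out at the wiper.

V_out ≈ 8.89 mV

Lower segment x·R_p = 2.677 Ω; upper segment (1−x)·R_p = 0.4035 Ω.
(x·R_p) ‖ R_L = 0.8333 Ω.
Then V_out = V_s · 0.8333/(0.4035 + 0.8333) = 8.894 mV.
(Unloaded: V_out = x·V_s = 11.5 mV.)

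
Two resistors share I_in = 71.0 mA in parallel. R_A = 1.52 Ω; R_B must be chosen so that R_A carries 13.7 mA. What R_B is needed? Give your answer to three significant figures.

Two-branch current divider: I_A = I_in · R_B/(R_A + R_B).
13.7/71.0 = R_B/(R_A + R_B) → R_B = R_A · (0.1930)/(1 − 0.1930) = 1.52 × 0.2391 = 0.3634 Ω.

R_B ≈ 0.363 Ω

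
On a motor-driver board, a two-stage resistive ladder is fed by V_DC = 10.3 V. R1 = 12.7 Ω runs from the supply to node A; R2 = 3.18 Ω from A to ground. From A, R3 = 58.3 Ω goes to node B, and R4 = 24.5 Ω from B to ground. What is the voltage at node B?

V_B ≈ 0.592 V

Looking into the second stage from A: R3 + R4 = 82.80 Ω appears in parallel with R2.
R2 ‖ (R3+R4) = 3.062 Ω.
V_A = 10.3 × 3.062/(12.7 + 3.062) = 2.001 V.
Then the unloaded second divider: V_B = V_A × R4/(R3+R4) = 2.001 × 0.2959 = 0.5921 V.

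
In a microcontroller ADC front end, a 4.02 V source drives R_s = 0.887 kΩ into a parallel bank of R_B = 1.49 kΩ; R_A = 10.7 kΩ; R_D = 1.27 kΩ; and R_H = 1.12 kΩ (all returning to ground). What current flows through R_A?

Equivalent of the parallel group: R_p = 0.4090 kΩ.
V_A = 4.02 × 0.4090/1.296 = 1.269 V.
Branch current I = V_A/R_A = 1.269/10.7 = 0.1186 mA.

I ≈ 0.119 mA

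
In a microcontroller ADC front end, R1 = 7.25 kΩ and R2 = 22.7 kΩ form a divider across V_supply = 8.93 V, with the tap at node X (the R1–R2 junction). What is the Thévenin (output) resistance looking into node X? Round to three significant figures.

R_th ≈ 5.49 kΩ

Looking into X with the source shorted: R_th = R1·R2/(R1+R2) = 7.250 × 22.7/29.95 = 5.495 kΩ.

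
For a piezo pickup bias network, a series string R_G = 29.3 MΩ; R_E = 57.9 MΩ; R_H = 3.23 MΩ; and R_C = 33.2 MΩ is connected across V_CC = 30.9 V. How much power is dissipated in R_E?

The common current is I = 30.9/123.6 = 0.2499 µA.
P = I²R = 0.06247 × 57.9 = 3.617 µW.

P ≈ 3.62 µW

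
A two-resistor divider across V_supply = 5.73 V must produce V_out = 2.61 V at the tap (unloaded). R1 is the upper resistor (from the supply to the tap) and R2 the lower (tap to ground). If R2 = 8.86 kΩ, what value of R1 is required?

R1 ≈ 10.6 kΩ

Required fraction k = V_out/V_supply = 0.4555.
Rearranging, R1 = R2·(1−k)/k = 8.86 × 1.195 = 10.59 kΩ.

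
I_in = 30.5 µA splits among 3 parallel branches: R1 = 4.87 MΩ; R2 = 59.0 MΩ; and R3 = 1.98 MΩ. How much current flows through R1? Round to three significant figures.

Conductances: ΣG = 1/4.87 + 1/59.0 + 1/1.98 = 0.7273 (1/MΩ).
Current divider: I(R1) = I_in · G_k/ΣG = 30.5 × (0.2053/0.7273) = 30.5 × 0.2823 = 8.611 µA.

I ≈ 8.61 µA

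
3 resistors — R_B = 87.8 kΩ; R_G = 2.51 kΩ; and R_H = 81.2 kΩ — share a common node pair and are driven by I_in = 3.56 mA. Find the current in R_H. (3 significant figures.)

Conductances: ΣG = 1/87.8 + 1/2.51 + 1/81.2 = 0.4221 (1/kΩ).
By the current-divider rule, I = I_in · G_k/ΣG = 3.56 × 0.02918 = 0.1039 mA.

I ≈ 0.104 mA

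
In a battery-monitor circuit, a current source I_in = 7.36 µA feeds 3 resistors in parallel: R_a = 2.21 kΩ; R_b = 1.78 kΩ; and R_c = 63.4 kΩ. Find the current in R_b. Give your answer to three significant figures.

ΣG = 1/2.21 + 1/1.78 + 1/63.4 = 1.030.
R_b takes the fraction G_k/ΣG = 0.5618/1.030 = 0.5454, so I = 7.36 × 0.5454 = 4.014 µA.

I ≈ 4.01 µA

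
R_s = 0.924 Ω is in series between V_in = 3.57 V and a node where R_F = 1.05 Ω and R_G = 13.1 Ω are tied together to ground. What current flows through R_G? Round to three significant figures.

Equivalent of the parallel group: R_p = 0.9721 Ω.
V_A by voltage divider: V_A = 3.57 × 0.9721/(0.924 + 0.9721) = 1.830 V.
Branch current I = V_A/R_G = 1.830/13.1 = 0.1397 A.

I ≈ 0.140 A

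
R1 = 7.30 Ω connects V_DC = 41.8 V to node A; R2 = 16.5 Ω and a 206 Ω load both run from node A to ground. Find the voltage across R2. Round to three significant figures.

R2 ‖ R_L = (16.5 × 206)/(16.5 + 206) = 15.28 Ω.
Now apply the divider: V_out = 41.8 × 0.6767 = 28.28 V.

V_out ≈ 28.3 V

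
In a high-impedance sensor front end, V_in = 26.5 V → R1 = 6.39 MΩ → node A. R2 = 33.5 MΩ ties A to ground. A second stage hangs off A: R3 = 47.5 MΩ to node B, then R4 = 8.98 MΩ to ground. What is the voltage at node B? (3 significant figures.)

Node A sees R2 in parallel with the series input of stage 2, R3 + R4 = 56.48 MΩ.
Effective lower resistance at A: R2 ‖ 56.48 = 21.03 MΩ.
First divider: V_A = V_in · 21.03/(6.39 + 21.03) = 20.32 V.
V_B = V_A × 0.1590 = 3.231 V.

V_B ≈ 3.23 V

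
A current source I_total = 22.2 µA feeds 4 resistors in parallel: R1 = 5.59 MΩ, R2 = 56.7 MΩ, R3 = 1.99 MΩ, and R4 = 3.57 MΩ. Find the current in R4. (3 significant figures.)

Conductances: ΣG = 1/5.59 + 1/56.7 + 1/1.99 + 1/3.57 = 0.9792 (1/MΩ).
By the current-divider rule, I = I_total · G_k/ΣG = 22.2 × 0.2861 = 6.351 µA.

I ≈ 6.35 µA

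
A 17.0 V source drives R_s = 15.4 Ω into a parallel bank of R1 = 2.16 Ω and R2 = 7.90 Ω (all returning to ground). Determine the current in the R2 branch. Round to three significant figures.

I ≈ 0.214 A

Parallel bank: R_p = 1/(1/2.16 + 1/7.90) = 1.696 Ω.
V_A by voltage divider: V_A = 17.0 × 1.696/(15.4 + 1.696) = 1.687 V.
I(R2) = V_A / R2 = 1.687/7.90 = 0.2135 A.
(Check via current divider: I_total = 0.9944 A; share G_k/ΣG = 0.2147 → same result.)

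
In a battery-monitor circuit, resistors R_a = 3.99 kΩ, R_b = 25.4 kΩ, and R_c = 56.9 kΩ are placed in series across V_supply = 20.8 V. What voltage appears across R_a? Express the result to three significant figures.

V ≈ 0.962 V

Total series resistance ΣR = 3.99 + 25.4 + 56.9 = 86.29 kΩ.
V = V_supply · R/ΣR = 20.8 × 0.04624 = 0.9618 V.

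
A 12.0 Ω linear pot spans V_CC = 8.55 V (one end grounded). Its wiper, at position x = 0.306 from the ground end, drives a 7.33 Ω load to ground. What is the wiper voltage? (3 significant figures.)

Split the track: R_lower = x·R_p = 3.672 Ω, R_upper = (1−x)·R_p = 8.328 Ω.
(x·R_p) ‖ R_L = 2.446 Ω.
Loaded-divider output: V_out = 8.55 × 0.2271 = 1.941 V.

V_out ≈ 1.94 V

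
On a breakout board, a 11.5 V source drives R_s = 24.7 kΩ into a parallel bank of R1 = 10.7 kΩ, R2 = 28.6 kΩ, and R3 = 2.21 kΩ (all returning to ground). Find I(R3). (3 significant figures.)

I ≈ 0.339 mA

Parallel bank: R_p = 1/(1/10.7 + 1/28.6 + 1/2.21) = 1.721 kΩ.
Node voltage V_A = V_in · R_p/(R_s + R_p) = 11.5 × 0.06515 = 0.7493 V.
Branch current I = V_A/R3 = 0.7493/2.21 = 0.3390 mA.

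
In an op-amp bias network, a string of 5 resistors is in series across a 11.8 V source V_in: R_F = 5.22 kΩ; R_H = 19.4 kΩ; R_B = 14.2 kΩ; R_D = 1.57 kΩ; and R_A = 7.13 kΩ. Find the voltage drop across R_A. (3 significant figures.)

ΣR = 5.22 + 19.4 + 14.2 + 1.57 + 7.13 = 47.52 kΩ.
V = V_in · R/ΣR = 11.8 × 0.1500 = 1.770 V.

V ≈ 1.77 V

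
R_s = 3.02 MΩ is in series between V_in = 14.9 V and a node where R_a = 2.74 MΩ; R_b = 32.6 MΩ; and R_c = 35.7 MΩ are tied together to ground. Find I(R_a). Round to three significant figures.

Equivalent of the parallel group: R_p = 2.360 MΩ.
V_A by voltage divider: V_A = 14.9 × 2.360/(3.02 + 2.360) = 6.537 V.
Branch current I = V_A/R_a = 6.537/2.74 = 2.386 µA.

I ≈ 2.39 µA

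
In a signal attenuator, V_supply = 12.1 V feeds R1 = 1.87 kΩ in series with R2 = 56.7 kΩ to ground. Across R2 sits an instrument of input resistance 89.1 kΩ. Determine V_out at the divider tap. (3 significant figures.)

R2 ‖ R_L = (56.7 × 89.1)/(56.7 + 89.1) = 34.65 kΩ.
Now apply the divider: V_out = 12.1 × 0.9488 = 11.48 V.
(Unloaded it would be 11.7 V; the load pulls it down.)

V_out ≈ 11.5 V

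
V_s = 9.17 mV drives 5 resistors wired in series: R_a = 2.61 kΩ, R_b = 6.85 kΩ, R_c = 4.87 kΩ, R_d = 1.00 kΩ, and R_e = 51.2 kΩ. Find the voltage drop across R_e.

V ≈ 7.06 mV

Series total: ΣR = 2.61 + 6.85 + 4.87 + 1.00 + 51.2 = 66.53 kΩ.
By the voltage-divider rule, V = 9.17 × 51.20/66.53 = 7.057 mV.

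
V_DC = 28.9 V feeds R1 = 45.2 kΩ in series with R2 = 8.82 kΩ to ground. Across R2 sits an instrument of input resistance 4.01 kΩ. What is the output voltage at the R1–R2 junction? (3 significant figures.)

R2 ‖ R_L = (8.82 × 4.01)/(8.82 + 4.01) = 2.757 kΩ.
Voltage divider with the loaded lower leg: V_out = 28.9 × 2.757/(45.2 + 2.757) = 28.9 × 0.05748 = 1.661 V.

V_out ≈ 1.66 V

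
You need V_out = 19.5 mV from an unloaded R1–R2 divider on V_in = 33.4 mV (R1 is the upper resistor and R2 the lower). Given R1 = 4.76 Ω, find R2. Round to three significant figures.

Required fraction k = V_out/V_in = 0.5838.
R2 = R1 · 0.5838/(1 − 0.5838) = 6.678 Ω.

R2 ≈ 6.68 Ω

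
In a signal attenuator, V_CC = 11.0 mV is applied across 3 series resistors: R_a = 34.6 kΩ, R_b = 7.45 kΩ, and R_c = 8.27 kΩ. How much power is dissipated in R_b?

ΣR = 50.32 kΩ → I = 11.0/50.32 = 0.2186 µA.
V(R_b) = I·R = 1.629 mV; P = V·I = 1.629 × 0.2186 = 0.3560 nW.

P ≈ 0.356 nW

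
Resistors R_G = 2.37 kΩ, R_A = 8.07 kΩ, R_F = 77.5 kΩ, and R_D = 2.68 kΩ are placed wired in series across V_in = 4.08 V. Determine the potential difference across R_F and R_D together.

Series total: ΣR = 2.37 + 8.07 + 77.5 + 2.68 = 90.62 kΩ.
R_{R_F..R_D} = 77.5 + 2.68 = 80.18 kΩ.
V = V_in · R/ΣR = 4.08 × 0.8848 = 3.610 V.

V ≈ 3.61 V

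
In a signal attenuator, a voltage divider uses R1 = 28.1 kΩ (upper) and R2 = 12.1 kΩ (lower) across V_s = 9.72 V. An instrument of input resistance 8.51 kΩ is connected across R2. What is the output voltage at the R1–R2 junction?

The load sits in parallel with R2, giving an effective lower resistance R2' = R2·R_L/(R2+R_L) = 4.996 kΩ.
Now apply the divider: V_out = 9.72 × 0.1510 = 1.467 V.

V_out ≈ 1.47 V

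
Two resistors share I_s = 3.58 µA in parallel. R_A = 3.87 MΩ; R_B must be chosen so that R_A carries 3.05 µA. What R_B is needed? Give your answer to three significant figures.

R_B ≈ 22.3 MΩ

The fraction through R_A equals R_B/(R_A+R_B).
With f = 0.8520, R_B = R_A · f/(1−f) = 3.87 × 5.755 = 22.27 MΩ.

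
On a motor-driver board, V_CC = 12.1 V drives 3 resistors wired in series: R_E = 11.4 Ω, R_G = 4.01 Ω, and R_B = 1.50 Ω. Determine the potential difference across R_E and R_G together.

V ≈ 11.0 V

Series total: ΣR = 11.4 + 4.01 + 1.50 = 16.91 Ω.
R_{R_E..R_G} = 11.4 + 4.01 = 15.41 Ω.
By the voltage-divider rule, V = 12.1 × 15.41/16.91 = 11.03 V.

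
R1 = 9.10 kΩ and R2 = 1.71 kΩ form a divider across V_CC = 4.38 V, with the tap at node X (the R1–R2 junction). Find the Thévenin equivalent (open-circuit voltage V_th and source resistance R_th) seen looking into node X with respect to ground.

V_th ≈ 0.693 V, R_th ≈ 1.44 kΩ

V_th is the unloaded tap voltage: V_CC · R2/(R1+R2) = 4.38 × 0.1582 = 0.6929 V.
Zeroing V_CC shorts the top of R1 to ground, so R_th = R1 ‖ R2 = 1.440 kΩ.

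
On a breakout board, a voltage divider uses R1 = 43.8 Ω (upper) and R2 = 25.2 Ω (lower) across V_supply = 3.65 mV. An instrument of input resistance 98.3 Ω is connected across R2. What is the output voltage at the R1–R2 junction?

R2 ‖ R_L = (25.2 × 98.3)/(25.2 + 98.3) = 20.06 Ω.
Voltage divider with the loaded lower leg: V_out = 3.65 × 20.06/(43.8 + 20.06) = 3.65 × 0.3141 = 1.146 mV.
(Unloaded it would be 1.33 mV; the load pulls it down.)

V_out ≈ 1.15 mV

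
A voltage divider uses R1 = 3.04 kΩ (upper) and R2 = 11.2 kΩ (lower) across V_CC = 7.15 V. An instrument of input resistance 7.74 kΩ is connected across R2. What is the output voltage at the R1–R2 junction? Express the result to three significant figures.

V_out ≈ 4.30 V

The load sits in parallel with R2, giving an effective lower resistance R2' = R2·R_L/(R2+R_L) = 4.577 kΩ.
Voltage divider with the loaded lower leg: V_out = 7.15 × 4.577/(3.04 + 4.577) = 7.15 × 0.6009 = 4.296 V.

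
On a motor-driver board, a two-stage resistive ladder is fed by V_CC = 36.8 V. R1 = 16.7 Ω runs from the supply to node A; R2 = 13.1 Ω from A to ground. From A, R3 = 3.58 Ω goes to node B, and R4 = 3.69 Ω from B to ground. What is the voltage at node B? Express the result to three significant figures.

V_B ≈ 4.09 V

Looking into the second stage from A: R3 + R4 = 7.270 Ω appears in parallel with R2.
R2 ‖ (R3+R4) = 4.675 Ω.
First divider: V_A = V_CC · 4.675/(16.7 + 4.675) = 8.049 V.
Then the unloaded second divider: V_B = V_A × R4/(R3+R4) = 8.049 × 0.5076 = 4.085 V.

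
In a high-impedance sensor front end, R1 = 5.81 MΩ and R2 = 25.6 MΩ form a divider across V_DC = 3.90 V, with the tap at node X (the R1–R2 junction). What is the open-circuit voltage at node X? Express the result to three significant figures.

V_th is the unloaded tap voltage: V_DC · R2/(R1+R2) = 3.90 × 0.8150 = 3.179 V.

V_th ≈ 3.18 V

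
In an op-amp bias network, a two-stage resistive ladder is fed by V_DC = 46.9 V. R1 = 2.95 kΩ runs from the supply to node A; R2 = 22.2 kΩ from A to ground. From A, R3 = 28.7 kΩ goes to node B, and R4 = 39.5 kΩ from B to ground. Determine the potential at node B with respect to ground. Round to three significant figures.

The second stage (R3 + R4 = 68.20 kΩ) loads node A in parallel with R2.
R2 ‖ (R3+R4) = 16.75 kΩ.
So V_A = 46.9 × 0.8502 = 39.88 V.
Then the unloaded second divider: V_B = V_A × R4/(R3+R4) = 39.88 × 0.5792 = 23.10 V.

V_B ≈ 23.1 V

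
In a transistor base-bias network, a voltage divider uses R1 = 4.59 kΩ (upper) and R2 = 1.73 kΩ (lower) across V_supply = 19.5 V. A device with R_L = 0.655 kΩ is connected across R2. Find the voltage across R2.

V_out ≈ 1.83 V

The load sits in parallel with R2, giving an effective lower resistance R2' = R2·R_L/(R2+R_L) = 0.4751 kΩ.
Voltage divider with the loaded lower leg: V_out = 19.5 × 0.4751/(4.59 + 0.4751) = 19.5 × 0.09380 = 1.829 V.
(Unloaded it would be 5.34 V; the load pulls it down.)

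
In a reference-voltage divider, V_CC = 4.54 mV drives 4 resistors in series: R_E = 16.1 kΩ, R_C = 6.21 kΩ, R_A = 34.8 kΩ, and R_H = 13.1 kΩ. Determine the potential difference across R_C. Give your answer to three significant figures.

V ≈ 0.402 mV

ΣR = 16.1 + 6.21 + 34.8 + 13.1 = 70.21 kΩ.
By the voltage-divider rule, V = 4.54 × 6.210/70.21 = 0.4016 mV.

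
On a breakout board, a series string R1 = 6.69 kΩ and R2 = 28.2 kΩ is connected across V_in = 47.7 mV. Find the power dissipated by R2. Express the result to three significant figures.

P ≈ 52.7 nW

Series current I = V_in/ΣR = 47.7/34.89 = 1.367 µA.
V(R2) = I·R = 38.55 mV; P = V·I = 38.55 × 1.367 = 52.71 nW.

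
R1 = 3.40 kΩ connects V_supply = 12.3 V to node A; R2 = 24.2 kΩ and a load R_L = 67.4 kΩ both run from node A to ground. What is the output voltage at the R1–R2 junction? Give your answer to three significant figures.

First combine the lower leg with the load: R2 ‖ R_L = 17.81 kΩ.
Voltage divider with the loaded lower leg: V_out = 12.3 × 17.81/(3.40 + 17.81) = 12.3 × 0.8397 = 10.33 V.

V_out ≈ 10.3 V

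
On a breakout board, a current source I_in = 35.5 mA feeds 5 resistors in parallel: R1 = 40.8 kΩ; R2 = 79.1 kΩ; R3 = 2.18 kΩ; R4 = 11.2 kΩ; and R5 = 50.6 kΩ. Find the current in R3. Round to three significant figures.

I ≈ 26.9 mA

Total conductance ΣG = 1/40.8 + 1/79.1 + 1/2.18 + 1/11.2 + 1/50.6 = 0.6049 (units of 1/kΩ).
R3 takes the fraction G_k/ΣG = 0.4587/0.6049 = 0.7583, so I = 35.5 × 0.7583 = 26.92 mA.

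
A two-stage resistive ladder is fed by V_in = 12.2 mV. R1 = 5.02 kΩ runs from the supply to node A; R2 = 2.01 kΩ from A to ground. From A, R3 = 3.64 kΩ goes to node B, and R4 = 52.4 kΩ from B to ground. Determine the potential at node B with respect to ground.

V_B ≈ 3.18 mV

Node A sees R2 in parallel with the series input of stage 2, R3 + R4 = 56.04 kΩ.
R2 ‖ (R3+R4) = 1.940 kΩ.
First divider: V_A = V_in · 1.940/(5.02 + 1.940) = 3.401 mV.
Then the unloaded second divider: V_B = V_A × R4/(R3+R4) = 3.401 × 0.9350 = 3.180 mV.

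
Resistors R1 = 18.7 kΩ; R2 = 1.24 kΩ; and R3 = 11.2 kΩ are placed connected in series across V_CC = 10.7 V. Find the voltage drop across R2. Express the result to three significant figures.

V ≈ 0.426 V

Series total: ΣR = 18.7 + 1.24 + 11.2 = 31.14 kΩ.
Voltage divider: V = V_CC · (1.240 / 31.14) = 10.7 × 0.03982 = 0.4261 V.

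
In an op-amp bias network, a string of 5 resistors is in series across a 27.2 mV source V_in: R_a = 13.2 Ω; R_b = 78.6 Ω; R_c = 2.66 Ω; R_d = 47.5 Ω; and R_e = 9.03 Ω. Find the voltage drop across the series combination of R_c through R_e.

V ≈ 10.7 mV

Total series resistance ΣR = 13.2 + 78.6 + 2.66 + 47.5 + 9.03 = 151.0 Ω.
R_{R_c..R_e} = 2.66 + 47.5 + 9.03 = 59.19 Ω.
Voltage divider: V = V_in · (59.19 / 151.0) = 27.2 × 0.3920 = 10.66 mV.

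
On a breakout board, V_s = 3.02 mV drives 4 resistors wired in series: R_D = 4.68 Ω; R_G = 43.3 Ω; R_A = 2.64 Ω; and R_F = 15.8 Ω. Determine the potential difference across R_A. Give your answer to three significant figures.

Total series resistance ΣR = 4.68 + 43.3 + 2.64 + 15.8 = 66.42 Ω.
V = V_s · R/ΣR = 3.02 × 0.03975 = 0.1200 mV.

V ≈ 0.120 mV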